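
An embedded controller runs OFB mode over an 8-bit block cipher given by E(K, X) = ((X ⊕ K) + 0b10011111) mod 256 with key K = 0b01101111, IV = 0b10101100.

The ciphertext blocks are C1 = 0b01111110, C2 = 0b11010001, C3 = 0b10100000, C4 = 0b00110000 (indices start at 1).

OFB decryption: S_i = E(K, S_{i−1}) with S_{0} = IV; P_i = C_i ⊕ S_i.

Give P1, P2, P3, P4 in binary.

P1 = 0b00011100, P2 = 0b01111101, P3 = 0b11000010, P4 = 0b10011100

P1: S = E(K, 0b10101100) = 0b01100010; 0b01111110 ⊕ 0b01100010 = 0b00011100.
P2: S = E(K, 0b01100010) = 0b10101100; 0b11010001 ⊕ 0b10101100 = 0b01111101.
P3: S = E(K, 0b10101100) = 0b01100010; 0b10100000 ⊕ 0b01100010 = 0b11000010.
P4: S = E(K, 0b01100010) = 0b10101100; 0b00110000 ⊕ 0b10101100 = 0b10011100.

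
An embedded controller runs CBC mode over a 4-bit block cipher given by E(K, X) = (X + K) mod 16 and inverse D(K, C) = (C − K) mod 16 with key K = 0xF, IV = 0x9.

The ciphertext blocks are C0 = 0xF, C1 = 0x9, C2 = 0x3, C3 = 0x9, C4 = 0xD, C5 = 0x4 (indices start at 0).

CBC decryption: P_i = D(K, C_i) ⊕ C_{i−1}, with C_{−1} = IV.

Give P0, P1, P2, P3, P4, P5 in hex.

P0 = 0x9, P1 = 0x5, P2 = 0xD, P3 = 0x9, P4 = 0x7, P5 = 0x8

P0: D(K, 0xF) = 0x0; 0x0 ⊕ 0x9 = 0x9.
P1: D(K, 0x9) = 0xA; 0xA ⊕ 0xF = 0x5.
P2: D(K, 0x3) = 0x4; 0x4 ⊕ 0x9 = 0xD.
P3: D(K, 0x9) = 0xA; 0xA ⊕ 0x3 = 0x9.
P4: D(K, 0xD) = 0xE; 0xE ⊕ 0x9 = 0x7.
P5: D(K, 0x4) = 0x5; 0x5 ⊕ 0xD = 0x8.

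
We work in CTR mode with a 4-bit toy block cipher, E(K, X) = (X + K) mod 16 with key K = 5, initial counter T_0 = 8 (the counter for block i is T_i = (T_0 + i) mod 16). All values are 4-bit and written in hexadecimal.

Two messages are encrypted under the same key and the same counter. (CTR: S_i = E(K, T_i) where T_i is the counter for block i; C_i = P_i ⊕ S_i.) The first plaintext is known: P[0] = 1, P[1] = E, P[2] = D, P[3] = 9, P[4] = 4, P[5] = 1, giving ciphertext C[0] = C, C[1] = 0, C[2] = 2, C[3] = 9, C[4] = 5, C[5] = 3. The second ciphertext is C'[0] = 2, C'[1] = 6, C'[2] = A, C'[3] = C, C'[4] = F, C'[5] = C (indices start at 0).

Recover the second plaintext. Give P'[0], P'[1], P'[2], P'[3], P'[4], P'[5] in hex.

In CTR with a reused counter, both messages share the same keystream S_i, so C_i ⊕ C'_i = P_i ⊕ P'_i and thus P'_i = P_i ⊕ C_i ⊕ C'_i.
P'[0]: 1 ⊕ C ⊕ 2 = F.
P'[1]: E ⊕ 0 ⊕ 6 = 8.
P'[2]: D ⊕ 2 ⊕ A = 5.
P'[3]: 9 ⊕ 9 ⊕ C = C.
P'[4]: 4 ⊕ 5 ⊕ F = E.
P'[5]: 1 ⊕ 3 ⊕ C = E.

P'[0] = F, P'[1] = 8, P'[2] = 5, P'[3] = C, P'[4] = E, P'[5] = E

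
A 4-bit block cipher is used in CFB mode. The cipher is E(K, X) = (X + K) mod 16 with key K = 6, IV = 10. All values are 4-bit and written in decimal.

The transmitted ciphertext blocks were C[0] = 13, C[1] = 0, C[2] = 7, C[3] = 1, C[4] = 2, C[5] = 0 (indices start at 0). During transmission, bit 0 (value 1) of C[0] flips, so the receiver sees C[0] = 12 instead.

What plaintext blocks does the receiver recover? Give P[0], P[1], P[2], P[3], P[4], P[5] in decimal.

P[0] = 12, P[1] = 2, P[2] = 1, P[3] = 12, P[4] = 5, P[5] = 8

CFB decryption: P_i = C_i ⊕ E(K, C_{i−1}), with C_{−1} = IV.
Only C[0] changed, to 12. In CFB, a change in C_i flips the same bit in P_i and garbles P_{i+1}. Decrypting the received ciphertext:
P[0]: E(K, 10) = 0; 12 ⊕ 0 = 12.
P[1]: E(K, 12) = 2; 0 ⊕ 2 = 2.
P[2]: E(K, 0) = 6; 7 ⊕ 6 = 1.
P[3]: E(K, 7) = 13; 1 ⊕ 13 = 12.
P[4]: E(K, 1) = 7; 2 ⊕ 7 = 5.
P[5]: E(K, 2) = 8; 0 ⊕ 8 = 8.
Blocks that differ from the original plaintext: P[0], P[1].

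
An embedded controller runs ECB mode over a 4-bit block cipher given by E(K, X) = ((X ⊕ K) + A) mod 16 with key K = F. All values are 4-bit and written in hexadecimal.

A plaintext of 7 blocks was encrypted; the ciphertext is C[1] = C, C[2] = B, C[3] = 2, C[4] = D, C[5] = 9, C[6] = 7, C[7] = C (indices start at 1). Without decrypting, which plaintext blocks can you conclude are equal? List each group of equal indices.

ECB encrypts each block independently with the same key, so equal ciphertext blocks imply equal plaintext blocks.
C[1] = C[7] = C, so P[1] = P[7].

P[1] = P[7]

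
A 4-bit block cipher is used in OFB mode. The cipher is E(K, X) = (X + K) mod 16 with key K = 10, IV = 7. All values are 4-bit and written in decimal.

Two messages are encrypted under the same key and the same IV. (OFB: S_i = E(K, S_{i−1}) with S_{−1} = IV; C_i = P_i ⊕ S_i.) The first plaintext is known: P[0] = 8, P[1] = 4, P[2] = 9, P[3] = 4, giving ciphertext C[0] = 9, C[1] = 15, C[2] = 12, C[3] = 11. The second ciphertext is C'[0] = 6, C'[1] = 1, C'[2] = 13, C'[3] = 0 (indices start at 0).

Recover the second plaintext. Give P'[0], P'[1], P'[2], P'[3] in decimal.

In OFB with a reused IV, both messages share the same keystream S_i, so C_i ⊕ C'_i = P_i ⊕ P'_i and thus P'_i = P_i ⊕ C_i ⊕ C'_i.
P'[0]: 8 ⊕ 9 ⊕ 6 = 7.
P'[1]: 4 ⊕ 15 ⊕ 1 = 10.
P'[2]: 9 ⊕ 12 ⊕ 13 = 8.
P'[3]: 4 ⊕ 11 ⊕ 0 = 15.

P'[0] = 7, P'[1] = 10, P'[2] = 8, P'[3] = 15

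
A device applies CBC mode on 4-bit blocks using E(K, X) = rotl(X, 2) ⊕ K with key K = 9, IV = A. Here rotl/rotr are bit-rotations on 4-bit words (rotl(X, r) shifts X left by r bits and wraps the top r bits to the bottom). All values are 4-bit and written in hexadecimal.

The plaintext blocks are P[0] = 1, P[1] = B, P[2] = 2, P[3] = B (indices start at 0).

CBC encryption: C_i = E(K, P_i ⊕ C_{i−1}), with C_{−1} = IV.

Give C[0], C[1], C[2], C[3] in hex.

C[0] = 7, C[1] = A, C[2] = B, C[3] = 9

C[0]: P[0] ⊕ A = B; E(K, B) = 7.
C[1]: P[1] ⊕ 7 = C; E(K, C) = A.
C[2]: P[2] ⊕ A = 8; E(K, 8) = B.
C[3]: P[3] ⊕ B = 0; E(K, 0) = 9.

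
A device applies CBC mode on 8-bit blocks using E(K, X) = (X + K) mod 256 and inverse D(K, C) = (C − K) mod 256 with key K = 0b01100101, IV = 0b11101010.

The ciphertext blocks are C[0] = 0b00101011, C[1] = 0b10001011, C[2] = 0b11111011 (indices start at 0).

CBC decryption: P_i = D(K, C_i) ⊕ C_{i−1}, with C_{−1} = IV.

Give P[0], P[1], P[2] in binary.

P[0] = 0b00101100, P[1] = 0b00001101, P[2] = 0b00011101

P[0]: D(K, 0b00101011) = 0b11000110; 0b11000110 ⊕ 0b11101010 = 0b00101100.
P[1]: D(K, 0b10001011) = 0b00100110; 0b00100110 ⊕ 0b00101011 = 0b00001101.
P[2]: D(K, 0b11111011) = 0b10010110; 0b10010110 ⊕ 0b10001011 = 0b00011101.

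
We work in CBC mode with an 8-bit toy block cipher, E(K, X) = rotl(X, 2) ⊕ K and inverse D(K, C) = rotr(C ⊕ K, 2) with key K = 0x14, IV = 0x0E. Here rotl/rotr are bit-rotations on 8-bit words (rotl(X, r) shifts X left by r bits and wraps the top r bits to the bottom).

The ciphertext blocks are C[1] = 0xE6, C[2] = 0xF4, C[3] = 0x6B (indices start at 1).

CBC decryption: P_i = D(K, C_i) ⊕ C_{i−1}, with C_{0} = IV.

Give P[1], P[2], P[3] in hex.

P[1]: D(K, 0xE6) = 0xBC; 0xBC ⊕ 0x0E = 0xB2.
P[2]: D(K, 0xF4) = 0x38; 0x38 ⊕ 0xE6 = 0xDE.
P[3]: D(K, 0x6B) = 0xDF; 0xDF ⊕ 0xF4 = 0x2B.

P[1] = 0xB2, P[2] = 0xDE, P[3] = 0x2B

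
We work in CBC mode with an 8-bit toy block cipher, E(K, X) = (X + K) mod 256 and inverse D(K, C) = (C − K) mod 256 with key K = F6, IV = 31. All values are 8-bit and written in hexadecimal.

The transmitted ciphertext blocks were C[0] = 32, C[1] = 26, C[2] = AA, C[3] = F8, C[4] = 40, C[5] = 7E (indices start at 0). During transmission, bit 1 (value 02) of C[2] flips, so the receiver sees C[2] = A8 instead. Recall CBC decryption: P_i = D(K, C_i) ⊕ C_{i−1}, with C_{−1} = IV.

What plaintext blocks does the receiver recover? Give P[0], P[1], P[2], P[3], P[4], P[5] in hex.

P[0] = 0D, P[1] = 02, P[2] = 94, P[3] = AA, P[4] = B2, P[5] = C8

Only C[2] changed, to A8. In CBC, a change in C_i garbles P_i and flips the same bit in P_{i+1}. Decrypting the received ciphertext:
P[0]: D(K, 32) = 3C; 3C ⊕ 31 = 0D.
P[1]: D(K, 26) = 30; 30 ⊕ 32 = 02.
P[2]: D(K, A8) = B2; B2 ⊕ 26 = 94.
P[3]: D(K, F8) = 02; 02 ⊕ A8 = AA.
P[4]: D(K, 40) = 4A; 4A ⊕ F8 = B2.
P[5]: D(K, 7E) = 88; 88 ⊕ 40 = C8.
Blocks that differ from the original plaintext: P[2], P[3].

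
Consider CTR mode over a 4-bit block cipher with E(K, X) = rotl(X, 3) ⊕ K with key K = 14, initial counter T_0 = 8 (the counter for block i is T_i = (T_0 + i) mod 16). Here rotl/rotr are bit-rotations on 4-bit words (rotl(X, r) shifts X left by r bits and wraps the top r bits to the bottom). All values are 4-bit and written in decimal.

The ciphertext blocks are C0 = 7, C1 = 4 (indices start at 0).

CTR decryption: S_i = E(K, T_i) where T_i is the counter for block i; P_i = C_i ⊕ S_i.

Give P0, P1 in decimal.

P0: T = 8, S = E(K, T) = 10; 7 ⊕ 10 = 13.
P1: T = 9, S = E(K, T) = 2; 4 ⊕ 2 = 6.

P0 = 13, P1 = 6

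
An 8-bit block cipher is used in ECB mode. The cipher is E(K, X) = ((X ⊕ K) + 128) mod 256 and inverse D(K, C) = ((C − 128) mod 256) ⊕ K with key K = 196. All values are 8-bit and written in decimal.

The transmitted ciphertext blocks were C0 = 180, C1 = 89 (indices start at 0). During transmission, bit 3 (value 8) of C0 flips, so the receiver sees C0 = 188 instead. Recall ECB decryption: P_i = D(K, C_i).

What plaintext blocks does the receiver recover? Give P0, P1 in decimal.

Only C0 changed, to 188. In ECB, a change in C_i affects only P_i. Decrypting the received ciphertext:
P0: D(K, 188) = 248.
P1: D(K, 89) = 29.
Blocks that differ from the original plaintext: P0.

P0 = 248, P1 = 29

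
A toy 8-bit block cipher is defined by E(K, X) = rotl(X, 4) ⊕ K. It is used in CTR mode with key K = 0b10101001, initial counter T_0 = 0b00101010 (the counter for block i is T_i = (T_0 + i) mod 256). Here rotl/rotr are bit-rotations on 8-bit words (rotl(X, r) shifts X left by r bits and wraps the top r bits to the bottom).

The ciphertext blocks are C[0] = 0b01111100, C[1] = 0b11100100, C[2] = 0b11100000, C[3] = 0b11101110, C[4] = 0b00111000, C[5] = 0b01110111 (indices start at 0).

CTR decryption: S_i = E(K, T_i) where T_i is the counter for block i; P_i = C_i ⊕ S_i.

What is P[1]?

P[1] = 0b11111111

P[1]: T = 0b00101011, S = E(K, T) = 0b00011011; 0b11100100 ⊕ 0b00011011 = 0b11111111.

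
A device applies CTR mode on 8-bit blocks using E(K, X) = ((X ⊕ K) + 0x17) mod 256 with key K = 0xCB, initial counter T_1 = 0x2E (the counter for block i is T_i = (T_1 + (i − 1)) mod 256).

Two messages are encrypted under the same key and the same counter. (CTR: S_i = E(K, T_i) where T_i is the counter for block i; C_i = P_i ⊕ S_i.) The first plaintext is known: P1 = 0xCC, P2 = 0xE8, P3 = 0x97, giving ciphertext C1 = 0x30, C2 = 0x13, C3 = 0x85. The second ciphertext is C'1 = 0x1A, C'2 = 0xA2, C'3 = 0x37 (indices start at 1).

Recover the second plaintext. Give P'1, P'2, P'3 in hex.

In CTR with a reused counter, both messages share the same keystream S_i, so C_i ⊕ C'_i = P_i ⊕ P'_i and thus P'_i = P_i ⊕ C_i ⊕ C'_i.
P'1: 0xCC ⊕ 0x30 ⊕ 0x1A = 0xE6.
P'2: 0xE8 ⊕ 0x13 ⊕ 0xA2 = 0x59.
P'3: 0x97 ⊕ 0x85 ⊕ 0x37 = 0x25.

P'1 = 0xE6, P'2 = 0x59, P'3 = 0x25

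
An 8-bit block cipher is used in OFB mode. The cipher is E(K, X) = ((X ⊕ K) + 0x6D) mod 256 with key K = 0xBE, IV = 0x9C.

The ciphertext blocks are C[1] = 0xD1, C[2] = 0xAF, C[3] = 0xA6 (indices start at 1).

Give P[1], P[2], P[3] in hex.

P[1] = 0x5E, P[2] = 0x31, P[3] = 0x2B

OFB decryption: S_i = E(K, S_{i−1}) with S_{0} = IV; P_i = C_i ⊕ S_i.
P[1]: S = E(K, 0x9C) = 0x8F; 0xD1 ⊕ 0x8F = 0x5E.
P[2]: S = E(K, 0x8F) = 0x9E; 0xAF ⊕ 0x9E = 0x31.
P[3]: S = E(K, 0x9E) = 0x8D; 0xA6 ⊕ 0x8D = 0x2B.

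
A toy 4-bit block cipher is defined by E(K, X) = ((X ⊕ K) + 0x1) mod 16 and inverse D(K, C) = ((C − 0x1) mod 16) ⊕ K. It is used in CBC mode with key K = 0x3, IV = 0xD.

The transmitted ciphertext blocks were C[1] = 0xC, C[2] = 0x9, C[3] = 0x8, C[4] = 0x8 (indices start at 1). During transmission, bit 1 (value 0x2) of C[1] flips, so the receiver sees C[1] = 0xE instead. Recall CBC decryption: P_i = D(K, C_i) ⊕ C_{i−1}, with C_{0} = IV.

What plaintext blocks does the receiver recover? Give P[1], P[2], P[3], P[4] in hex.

Only C[1] changed, to 0xE. In CBC, a change in C_i garbles P_i and flips the same bit in P_{i+1}. Decrypting the received ciphertext:
P[1]: D(K, 0xE) = 0xE; 0xE ⊕ 0xD = 0x3.
P[2]: D(K, 0x9) = 0xB; 0xB ⊕ 0xE = 0x5.
P[3]: D(K, 0x8) = 0x4; 0x4 ⊕ 0x9 = 0xD.
P[4]: D(K, 0x8) = 0x4; 0x4 ⊕ 0x8 = 0xC.
Blocks that differ from the original plaintext: P[1], P[2].

P[1] = 0x3, P[2] = 0x5, P[3] = 0xD, P[4] = 0xC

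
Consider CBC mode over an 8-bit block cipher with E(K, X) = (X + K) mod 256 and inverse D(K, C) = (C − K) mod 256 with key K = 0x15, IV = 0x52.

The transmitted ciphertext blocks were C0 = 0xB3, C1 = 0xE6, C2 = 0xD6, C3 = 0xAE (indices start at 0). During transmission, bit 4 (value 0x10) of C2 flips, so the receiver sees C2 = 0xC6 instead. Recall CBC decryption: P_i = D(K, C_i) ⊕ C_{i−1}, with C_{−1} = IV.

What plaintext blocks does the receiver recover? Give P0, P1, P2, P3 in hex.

P0 = 0xCC, P1 = 0x62, P2 = 0x57, P3 = 0x5F

Only C2 changed, to 0xC6. In CBC, a change in C_i garbles P_i and flips the same bit in P_{i+1}. Decrypting the received ciphertext:
P0: D(K, 0xB3) = 0x9E; 0x9E ⊕ 0x52 = 0xCC.
P1: D(K, 0xE6) = 0xD1; 0xD1 ⊕ 0xB3 = 0x62.
P2: D(K, 0xC6) = 0xB1; 0xB1 ⊕ 0xE6 = 0x57.
P3: D(K, 0xAE) = 0x99; 0x99 ⊕ 0xC6 = 0x5F.
Blocks that differ from the original plaintext: P2, P3.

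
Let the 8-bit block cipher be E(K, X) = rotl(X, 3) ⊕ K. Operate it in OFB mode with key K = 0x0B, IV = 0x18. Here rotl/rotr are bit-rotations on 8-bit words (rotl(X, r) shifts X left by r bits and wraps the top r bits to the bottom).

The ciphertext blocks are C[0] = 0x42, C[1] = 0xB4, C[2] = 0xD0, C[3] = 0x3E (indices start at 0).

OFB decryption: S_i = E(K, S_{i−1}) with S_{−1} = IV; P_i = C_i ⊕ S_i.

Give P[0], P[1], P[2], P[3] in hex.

P[0]: S = E(K, 0x18) = 0xCB; 0x42 ⊕ 0xCB = 0x89.
P[1]: S = E(K, 0xCB) = 0x55; 0xB4 ⊕ 0x55 = 0xE1.
P[2]: S = E(K, 0x55) = 0xA1; 0xD0 ⊕ 0xA1 = 0x71.
P[3]: S = E(K, 0xA1) = 0x06; 0x3E ⊕ 0x06 = 0x38.

P[0] = 0x89, P[1] = 0xE1, P[2] = 0x71, P[3] = 0x38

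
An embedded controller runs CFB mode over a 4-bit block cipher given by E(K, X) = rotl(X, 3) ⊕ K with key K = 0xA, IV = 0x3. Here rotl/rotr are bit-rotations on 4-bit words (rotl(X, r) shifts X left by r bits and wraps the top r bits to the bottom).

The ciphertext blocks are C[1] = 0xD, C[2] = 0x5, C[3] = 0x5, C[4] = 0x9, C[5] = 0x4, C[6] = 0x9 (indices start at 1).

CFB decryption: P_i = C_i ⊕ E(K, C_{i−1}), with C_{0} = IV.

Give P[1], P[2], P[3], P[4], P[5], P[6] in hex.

P[1]: E(K, 0x3) = 0x3; 0xD ⊕ 0x3 = 0xE.
P[2]: E(K, 0xD) = 0x4; 0x5 ⊕ 0x4 = 0x1.
P[3]: E(K, 0x5) = 0x0; 0x5 ⊕ 0x0 = 0x5.
P[4]: E(K, 0x5) = 0x0; 0x9 ⊕ 0x0 = 0x9.
P[5]: E(K, 0x9) = 0x6; 0x4 ⊕ 0x6 = 0x2.
P[6]: E(K, 0x4) = 0x8; 0x9 ⊕ 0x8 = 0x1.

P[1] = 0xE, P[2] = 0x1, P[3] = 0x5, P[4] = 0x9, P[5] = 0x2, P[6] = 0x1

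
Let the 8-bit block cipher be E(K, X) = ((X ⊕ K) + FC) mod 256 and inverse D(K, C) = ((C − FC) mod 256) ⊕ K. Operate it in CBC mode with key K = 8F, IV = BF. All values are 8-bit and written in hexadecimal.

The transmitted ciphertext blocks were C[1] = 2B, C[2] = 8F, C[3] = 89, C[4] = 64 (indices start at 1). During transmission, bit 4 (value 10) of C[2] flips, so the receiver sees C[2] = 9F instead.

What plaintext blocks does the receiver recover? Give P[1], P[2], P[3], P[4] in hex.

CBC decryption: P_i = D(K, C_i) ⊕ C_{i−1}, with C_{0} = IV.
Only C[2] changed, to 9F. In CBC, a change in C_i garbles P_i and flips the same bit in P_{i+1}. Decrypting the received ciphertext:
P[1]: D(K, 2B) = A0; A0 ⊕ BF = 1F.
P[2]: D(K, 9F) = 2C; 2C ⊕ 2B = 07.
P[3]: D(K, 89) = 02; 02 ⊕ 9F = 9D.
P[4]: D(K, 64) = E7; E7 ⊕ 89 = 6E.
Blocks that differ from the original plaintext: P[2], P[3].

P[1] = 1F, P[2] = 07, P[3] = 9D, P[4] = 6E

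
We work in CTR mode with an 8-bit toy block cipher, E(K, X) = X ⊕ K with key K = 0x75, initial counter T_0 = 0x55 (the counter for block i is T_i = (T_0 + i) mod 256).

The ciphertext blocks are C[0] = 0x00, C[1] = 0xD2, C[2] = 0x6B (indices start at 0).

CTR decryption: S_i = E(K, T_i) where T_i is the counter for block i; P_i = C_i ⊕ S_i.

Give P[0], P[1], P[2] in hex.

P[0]: T = 0x55, S = E(K, T) = 0x20; 0x00 ⊕ 0x20 = 0x20.
P[1]: T = 0x56, S = E(K, T) = 0x23; 0xD2 ⊕ 0x23 = 0xF1.
P[2]: T = 0x57, S = E(K, T) = 0x22; 0x6B ⊕ 0x22 = 0x49.

P[0] = 0x20, P[1] = 0xF1, P[2] = 0x49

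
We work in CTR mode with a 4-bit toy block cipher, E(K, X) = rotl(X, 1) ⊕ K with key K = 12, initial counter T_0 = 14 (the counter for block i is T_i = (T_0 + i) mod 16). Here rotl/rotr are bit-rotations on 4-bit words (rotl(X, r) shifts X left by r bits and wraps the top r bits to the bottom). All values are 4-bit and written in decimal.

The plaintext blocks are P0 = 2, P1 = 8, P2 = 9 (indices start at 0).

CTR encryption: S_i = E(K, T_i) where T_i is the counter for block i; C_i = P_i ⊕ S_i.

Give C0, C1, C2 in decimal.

C0 = 3, C1 = 11, C2 = 5

C0: T = 14, S = E(K, T) = 1; 2 ⊕ 1 = 3.
C1: T = 15, S = E(K, T) = 3; 8 ⊕ 3 = 11.
C2: T = 0, S = E(K, T) = 12; 9 ⊕ 12 = 5.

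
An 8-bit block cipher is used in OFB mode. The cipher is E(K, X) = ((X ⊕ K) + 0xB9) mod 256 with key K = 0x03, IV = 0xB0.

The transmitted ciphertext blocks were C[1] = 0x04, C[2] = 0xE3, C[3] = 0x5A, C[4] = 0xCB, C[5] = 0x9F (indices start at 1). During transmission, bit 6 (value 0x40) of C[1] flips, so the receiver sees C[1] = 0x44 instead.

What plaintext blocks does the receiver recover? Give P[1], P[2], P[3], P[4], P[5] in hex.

OFB decryption: S_i = E(K, S_{i−1}) with S_{0} = IV; P_i = C_i ⊕ S_i.
Only C[1] changed, to 0x44. In OFB, a change in C_i flips the same bit in P_i only; the keystream is unaffected. Decrypting the received ciphertext:
P[1]: S = E(K, 0xB0) = 0x6C; 0x44 ⊕ 0x6C = 0x28.
P[2]: S = E(K, 0x6C) = 0x28; 0xE3 ⊕ 0x28 = 0xCB.
P[3]: S = E(K, 0x28) = 0xE4; 0x5A ⊕ 0xE4 = 0xBE.
P[4]: S = E(K, 0xE4) = 0xA0; 0xCB ⊕ 0xA0 = 0x6B.
P[5]: S = E(K, 0xA0) = 0x5C; 0x9F ⊕ 0x5C = 0xC3.
Blocks that differ from the original plaintext: P[1].

P[1] = 0x28, P[2] = 0xCB, P[3] = 0xBE, P[4] = 0x6B, P[5] = 0xC3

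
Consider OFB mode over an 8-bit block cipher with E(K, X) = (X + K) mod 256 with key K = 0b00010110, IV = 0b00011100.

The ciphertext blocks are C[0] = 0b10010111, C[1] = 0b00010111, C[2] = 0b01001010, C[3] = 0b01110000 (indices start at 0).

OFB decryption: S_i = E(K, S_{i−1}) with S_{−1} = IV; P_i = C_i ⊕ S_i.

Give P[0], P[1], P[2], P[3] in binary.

P[0] = 0b10100101, P[1] = 0b01011111, P[2] = 0b00010100, P[3] = 0b00000100

P[0]: S = E(K, 0b00011100) = 0b00110010; 0b10010111 ⊕ 0b00110010 = 0b10100101.
P[1]: S = E(K, 0b00110010) = 0b01001000; 0b00010111 ⊕ 0b01001000 = 0b01011111.
P[2]: S = E(K, 0b01001000) = 0b01011110; 0b01001010 ⊕ 0b01011110 = 0b00010100.
P[3]: S = E(K, 0b01011110) = 0b01110100; 0b01110000 ⊕ 0b01110100 = 0b00000100.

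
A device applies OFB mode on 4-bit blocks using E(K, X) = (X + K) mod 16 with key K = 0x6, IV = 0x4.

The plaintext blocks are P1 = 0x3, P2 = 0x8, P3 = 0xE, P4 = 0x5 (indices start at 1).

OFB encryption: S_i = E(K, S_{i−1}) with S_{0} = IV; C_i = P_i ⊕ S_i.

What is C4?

C1: S = E(K, 0x4) = 0xA; 0x3 ⊕ 0xA = 0x9.
C2: S = E(K, 0xA) = 0x0; 0x8 ⊕ 0x0 = 0x8.
C3: S = E(K, 0x0) = 0x6; 0xE ⊕ 0x6 = 0x8.
C4: S = E(K, 0x6) = 0xC; 0x5 ⊕ 0xC = 0x9.

C4 = 0x9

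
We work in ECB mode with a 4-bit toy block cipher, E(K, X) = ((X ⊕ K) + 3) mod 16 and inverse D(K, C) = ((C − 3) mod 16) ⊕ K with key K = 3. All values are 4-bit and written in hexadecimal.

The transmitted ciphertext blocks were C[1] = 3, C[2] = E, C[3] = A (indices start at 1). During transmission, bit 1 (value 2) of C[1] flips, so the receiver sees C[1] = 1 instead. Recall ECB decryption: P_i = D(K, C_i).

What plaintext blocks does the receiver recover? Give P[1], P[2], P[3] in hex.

Only C[1] changed, to 1. In ECB, a change in C_i affects only P_i. Decrypting the received ciphertext:
P[1]: D(K, 1) = D.
P[2]: D(K, E) = 8.
P[3]: D(K, A) = 4.
Blocks that differ from the original plaintext: P[1].

P[1] = D, P[2] = 8, P[3] = 4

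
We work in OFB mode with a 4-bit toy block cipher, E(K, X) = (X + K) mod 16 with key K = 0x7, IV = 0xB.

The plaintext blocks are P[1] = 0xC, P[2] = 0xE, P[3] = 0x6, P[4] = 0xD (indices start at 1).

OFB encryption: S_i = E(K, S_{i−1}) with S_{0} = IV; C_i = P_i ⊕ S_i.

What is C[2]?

C[2] = 0x7

C[1]: S = E(K, 0xB) = 0x2; 0xC ⊕ 0x2 = 0xE.
C[2]: S = E(K, 0x2) = 0x9; 0xE ⊕ 0x9 = 0x7.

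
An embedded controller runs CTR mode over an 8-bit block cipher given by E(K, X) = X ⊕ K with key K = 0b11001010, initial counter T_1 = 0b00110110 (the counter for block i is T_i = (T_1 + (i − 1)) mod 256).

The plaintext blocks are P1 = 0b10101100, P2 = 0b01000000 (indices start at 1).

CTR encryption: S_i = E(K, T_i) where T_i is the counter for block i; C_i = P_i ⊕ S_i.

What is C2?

C2 = 0b10111101

C1: T = 0b00110110, S = E(K, T) = 0b11111100; 0b10101100 ⊕ 0b11111100 = 0b01010000.
C2: T = 0b00110111, S = E(K, T) = 0b11111101; 0b01000000 ⊕ 0b11111101 = 0b10111101.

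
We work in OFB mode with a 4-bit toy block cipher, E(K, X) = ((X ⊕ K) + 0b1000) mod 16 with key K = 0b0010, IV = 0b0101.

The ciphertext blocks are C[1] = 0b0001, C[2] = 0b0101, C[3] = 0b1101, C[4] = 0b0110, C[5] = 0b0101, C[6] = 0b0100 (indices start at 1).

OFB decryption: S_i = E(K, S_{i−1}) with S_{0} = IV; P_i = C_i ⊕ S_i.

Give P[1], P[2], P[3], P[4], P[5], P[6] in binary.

P[1] = 0b1110, P[2] = 0b0000, P[3] = 0b0010, P[4] = 0b0011, P[5] = 0b1010, P[6] = 0b0001

P[1]: S = E(K, 0b0101) = 0b1111; 0b0001 ⊕ 0b1111 = 0b1110.
P[2]: S = E(K, 0b1111) = 0b0101; 0b0101 ⊕ 0b0101 = 0b0000.
P[3]: S = E(K, 0b0101) = 0b1111; 0b1101 ⊕ 0b1111 = 0b0010.
P[4]: S = E(K, 0b1111) = 0b0101; 0b0110 ⊕ 0b0101 = 0b0011.
P[5]: S = E(K, 0b0101) = 0b1111; 0b0101 ⊕ 0b1111 = 0b1010.
P[6]: S = E(K, 0b1111) = 0b0101; 0b0100 ⊕ 0b0101 = 0b0001.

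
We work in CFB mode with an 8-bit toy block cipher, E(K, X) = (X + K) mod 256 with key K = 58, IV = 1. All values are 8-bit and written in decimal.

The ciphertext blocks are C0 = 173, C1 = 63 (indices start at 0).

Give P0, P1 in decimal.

CFB decryption: P_i = C_i ⊕ E(K, C_{i−1}), with C_{−1} = IV.
P0: E(K, 1) = 59; 173 ⊕ 59 = 150.
P1: E(K, 173) = 231; 63 ⊕ 231 = 216.

P0 = 150, P1 = 216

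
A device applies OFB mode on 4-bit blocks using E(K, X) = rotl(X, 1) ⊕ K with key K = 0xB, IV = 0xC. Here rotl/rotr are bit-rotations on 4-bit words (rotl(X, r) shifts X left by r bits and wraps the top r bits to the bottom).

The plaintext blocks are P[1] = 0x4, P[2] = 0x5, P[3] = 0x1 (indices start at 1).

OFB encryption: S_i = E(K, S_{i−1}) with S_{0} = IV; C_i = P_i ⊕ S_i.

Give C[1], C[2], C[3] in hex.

C[1]: S = E(K, 0xC) = 0x2; 0x4 ⊕ 0x2 = 0x6.
C[2]: S = E(K, 0x2) = 0xF; 0x5 ⊕ 0xF = 0xA.
C[3]: S = E(K, 0xF) = 0x4; 0x1 ⊕ 0x4 = 0x5.

C[1] = 0x6, C[2] = 0xA, C[3] = 0x5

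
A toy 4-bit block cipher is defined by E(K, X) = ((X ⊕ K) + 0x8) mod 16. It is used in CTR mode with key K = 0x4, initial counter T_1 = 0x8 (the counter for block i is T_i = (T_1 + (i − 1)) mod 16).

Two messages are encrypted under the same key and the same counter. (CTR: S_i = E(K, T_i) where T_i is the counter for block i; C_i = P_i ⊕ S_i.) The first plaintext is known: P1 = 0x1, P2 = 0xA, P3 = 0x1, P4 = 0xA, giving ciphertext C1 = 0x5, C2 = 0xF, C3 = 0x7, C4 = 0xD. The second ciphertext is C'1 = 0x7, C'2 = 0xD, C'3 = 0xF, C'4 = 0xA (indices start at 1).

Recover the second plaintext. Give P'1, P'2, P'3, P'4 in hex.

P'1 = 0x3, P'2 = 0x8, P'3 = 0x9, P'4 = 0xD

In CTR with a reused counter, both messages share the same keystream S_i, so C_i ⊕ C'_i = P_i ⊕ P'_i and thus P'_i = P_i ⊕ C_i ⊕ C'_i.
P'1: 0x1 ⊕ 0x5 ⊕ 0x7 = 0x3.
P'2: 0xA ⊕ 0xF ⊕ 0xD = 0x8.
P'3: 0x1 ⊕ 0x7 ⊕ 0xF = 0x9.
P'4: 0xA ⊕ 0xD ⊕ 0xA = 0xD.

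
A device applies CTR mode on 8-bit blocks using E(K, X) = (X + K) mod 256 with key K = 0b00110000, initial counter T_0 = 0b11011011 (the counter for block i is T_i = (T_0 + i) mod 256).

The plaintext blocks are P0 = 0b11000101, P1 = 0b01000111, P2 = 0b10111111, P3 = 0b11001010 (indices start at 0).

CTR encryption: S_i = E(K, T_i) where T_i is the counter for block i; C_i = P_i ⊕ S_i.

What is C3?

C3 = 0b11000100

C0: T = 0b11011011, S = E(K, T) = 0b00001011; 0b11000101 ⊕ 0b00001011 = 0b11001110.
C1: T = 0b11011100, S = E(K, T) = 0b00001100; 0b01000111 ⊕ 0b00001100 = 0b01001011.
C2: T = 0b11011101, S = E(K, T) = 0b00001101; 0b10111111 ⊕ 0b00001101 = 0b10110010.
C3: T = 0b11011110, S = E(K, T) = 0b00001110; 0b11001010 ⊕ 0b00001110 = 0b11000100.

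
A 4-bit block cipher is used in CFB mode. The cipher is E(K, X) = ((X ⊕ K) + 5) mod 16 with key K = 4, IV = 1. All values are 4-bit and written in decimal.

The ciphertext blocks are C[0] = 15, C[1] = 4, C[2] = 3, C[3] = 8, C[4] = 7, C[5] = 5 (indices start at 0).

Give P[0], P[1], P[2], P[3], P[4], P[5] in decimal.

CFB decryption: P_i = C_i ⊕ E(K, C_{i−1}), with C_{−1} = IV.
P[0]: E(K, 1) = 10; 15 ⊕ 10 = 5.
P[1]: E(K, 15) = 0; 4 ⊕ 0 = 4.
P[2]: E(K, 4) = 5; 3 ⊕ 5 = 6.
P[3]: E(K, 3) = 12; 8 ⊕ 12 = 4.
P[4]: E(K, 8) = 1; 7 ⊕ 1 = 6.
P[5]: E(K, 7) = 8; 5 ⊕ 8 = 13.

P[0] = 5, P[1] = 4, P[2] = 6, P[3] = 4, P[4] = 6, P[5] = 13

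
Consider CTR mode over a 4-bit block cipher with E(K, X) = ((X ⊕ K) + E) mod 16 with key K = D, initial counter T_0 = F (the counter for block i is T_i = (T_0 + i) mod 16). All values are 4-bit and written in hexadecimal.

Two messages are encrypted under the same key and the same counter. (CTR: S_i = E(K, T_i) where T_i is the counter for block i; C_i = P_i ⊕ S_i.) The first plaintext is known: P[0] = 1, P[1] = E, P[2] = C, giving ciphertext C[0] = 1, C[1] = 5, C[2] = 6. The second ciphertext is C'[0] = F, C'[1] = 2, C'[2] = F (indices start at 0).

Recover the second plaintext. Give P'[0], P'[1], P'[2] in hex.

P'[0] = F, P'[1] = 9, P'[2] = 5

In CTR with a reused counter, both messages share the same keystream S_i, so C_i ⊕ C'_i = P_i ⊕ P'_i and thus P'_i = P_i ⊕ C_i ⊕ C'_i.
P'[0]: 1 ⊕ 1 ⊕ F = F.
P'[1]: E ⊕ 5 ⊕ 2 = 9.
P'[2]: C ⊕ 6 ⊕ F = 5.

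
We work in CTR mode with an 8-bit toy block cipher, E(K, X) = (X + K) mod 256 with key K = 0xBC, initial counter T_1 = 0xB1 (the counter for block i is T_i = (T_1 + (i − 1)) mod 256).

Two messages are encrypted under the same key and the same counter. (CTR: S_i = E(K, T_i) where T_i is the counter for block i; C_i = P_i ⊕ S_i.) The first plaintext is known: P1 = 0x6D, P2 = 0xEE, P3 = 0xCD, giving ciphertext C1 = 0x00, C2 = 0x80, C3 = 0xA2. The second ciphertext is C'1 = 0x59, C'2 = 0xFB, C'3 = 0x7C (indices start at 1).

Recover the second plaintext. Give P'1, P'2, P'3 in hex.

P'1 = 0x34, P'2 = 0x95, P'3 = 0x13

In CTR with a reused counter, both messages share the same keystream S_i, so C_i ⊕ C'_i = P_i ⊕ P'_i and thus P'_i = P_i ⊕ C_i ⊕ C'_i.
P'1: 0x6D ⊕ 0x00 ⊕ 0x59 = 0x34.
P'2: 0xEE ⊕ 0x80 ⊕ 0xFB = 0x95.
P'3: 0xCD ⊕ 0xA2 ⊕ 0x7C = 0x13.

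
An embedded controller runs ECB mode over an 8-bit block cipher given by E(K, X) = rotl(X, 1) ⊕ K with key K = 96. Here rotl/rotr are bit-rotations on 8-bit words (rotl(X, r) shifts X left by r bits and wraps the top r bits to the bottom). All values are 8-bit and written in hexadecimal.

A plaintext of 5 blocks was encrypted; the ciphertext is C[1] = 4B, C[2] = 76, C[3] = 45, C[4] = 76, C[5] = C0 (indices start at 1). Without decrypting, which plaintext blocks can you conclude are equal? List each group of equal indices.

P[2] = P[4]

ECB encrypts each block independently with the same key, so equal ciphertext blocks imply equal plaintext blocks.
C[2] = C[4] = 76, so P[2] = P[4].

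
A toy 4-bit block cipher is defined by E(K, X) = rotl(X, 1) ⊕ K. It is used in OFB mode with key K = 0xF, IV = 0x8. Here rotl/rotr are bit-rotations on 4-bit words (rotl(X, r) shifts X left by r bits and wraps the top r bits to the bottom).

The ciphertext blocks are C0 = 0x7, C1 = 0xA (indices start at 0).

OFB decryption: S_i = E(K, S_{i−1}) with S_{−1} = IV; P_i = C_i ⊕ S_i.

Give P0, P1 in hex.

P0: S = E(K, 0x8) = 0xE; 0x7 ⊕ 0xE = 0x9.
P1: S = E(K, 0xE) = 0x2; 0xA ⊕ 0x2 = 0x8.

P0 = 0x9, P1 = 0x8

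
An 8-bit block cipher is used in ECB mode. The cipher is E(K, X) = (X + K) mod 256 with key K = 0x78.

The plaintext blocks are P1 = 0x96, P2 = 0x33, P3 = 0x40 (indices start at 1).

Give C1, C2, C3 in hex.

ECB encryption: C_i = E(K, P_i).
C1: E(K, 0x96) = 0x0E.
C2: E(K, 0x33) = 0xAB.
C3: E(K, 0x40) = 0xB8.

C1 = 0x0E, C2 = 0xAB, C3 = 0xB8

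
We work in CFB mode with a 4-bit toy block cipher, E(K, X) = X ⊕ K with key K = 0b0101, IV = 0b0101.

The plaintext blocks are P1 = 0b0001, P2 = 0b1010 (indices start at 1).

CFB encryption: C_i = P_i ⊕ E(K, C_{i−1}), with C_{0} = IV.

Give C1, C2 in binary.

C1: E(K, 0b0101) = 0b0000; 0b0001 ⊕ 0b0000 = 0b0001.
C2: E(K, 0b0001) = 0b0100; 0b1010 ⊕ 0b0100 = 0b1110.

C1 = 0b0001, C2 = 0b1110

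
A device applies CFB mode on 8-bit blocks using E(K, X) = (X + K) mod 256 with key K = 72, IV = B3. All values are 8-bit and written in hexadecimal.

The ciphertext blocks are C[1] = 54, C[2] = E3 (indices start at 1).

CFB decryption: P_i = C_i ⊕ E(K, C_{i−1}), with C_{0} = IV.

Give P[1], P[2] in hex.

P[1]: E(K, B3) = 25; 54 ⊕ 25 = 71.
P[2]: E(K, 54) = C6; E3 ⊕ C6 = 25.

P[1] = 71, P[2] = 25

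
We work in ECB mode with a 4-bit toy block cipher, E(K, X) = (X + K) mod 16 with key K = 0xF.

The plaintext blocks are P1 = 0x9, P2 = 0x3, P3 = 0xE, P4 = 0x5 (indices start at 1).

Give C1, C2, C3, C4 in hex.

ECB encryption: C_i = E(K, P_i).
C1: E(K, 0x9) = 0x8.
C2: E(K, 0x3) = 0x2.
C3: E(K, 0xE) = 0xD.
C4: E(K, 0x5) = 0x4.

C1 = 0x8, C2 = 0x2, C3 = 0xD, C4 = 0x4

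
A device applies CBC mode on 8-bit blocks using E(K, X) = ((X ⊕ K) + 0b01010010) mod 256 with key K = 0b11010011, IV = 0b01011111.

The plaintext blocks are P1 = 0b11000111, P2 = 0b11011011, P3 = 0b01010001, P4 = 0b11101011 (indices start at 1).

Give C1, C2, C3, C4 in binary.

CBC encryption: C_i = E(K, P_i ⊕ C_{i−1}), with C_{0} = IV.
C1: P1 ⊕ 0b01011111 = 0b10011000; E(K, 0b10011000) = 0b10011101.
C2: P2 ⊕ 0b10011101 = 0b01000110; E(K, 0b01000110) = 0b11100111.
C3: P3 ⊕ 0b11100111 = 0b10110110; E(K, 0b10110110) = 0b10110111.
C4: P4 ⊕ 0b10110111 = 0b01011100; E(K, 0b01011100) = 0b11100001.

C1 = 0b10011101, C2 = 0b11100111, C3 = 0b10110111, C4 = 0b11100001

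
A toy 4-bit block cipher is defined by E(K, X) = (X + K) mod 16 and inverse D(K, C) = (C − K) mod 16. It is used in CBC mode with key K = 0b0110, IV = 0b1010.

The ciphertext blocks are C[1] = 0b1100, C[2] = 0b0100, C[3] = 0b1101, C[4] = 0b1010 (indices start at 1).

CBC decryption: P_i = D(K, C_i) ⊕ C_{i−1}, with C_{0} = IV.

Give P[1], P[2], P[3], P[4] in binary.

P[1] = 0b1100, P[2] = 0b0010, P[3] = 0b0011, P[4] = 0b1001

P[1]: D(K, 0b1100) = 0b0110; 0b0110 ⊕ 0b1010 = 0b1100.
P[2]: D(K, 0b0100) = 0b1110; 0b1110 ⊕ 0b1100 = 0b0010.
P[3]: D(K, 0b1101) = 0b0111; 0b0111 ⊕ 0b0100 = 0b0011.
P[4]: D(K, 0b1010) = 0b0100; 0b0100 ⊕ 0b1101 = 0b1001.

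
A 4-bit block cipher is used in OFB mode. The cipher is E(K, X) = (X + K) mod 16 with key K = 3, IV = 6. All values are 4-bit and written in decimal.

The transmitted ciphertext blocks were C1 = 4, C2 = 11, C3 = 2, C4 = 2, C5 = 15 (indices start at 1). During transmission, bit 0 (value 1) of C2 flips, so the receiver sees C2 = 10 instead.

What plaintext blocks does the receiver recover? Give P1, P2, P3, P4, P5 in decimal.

P1 = 13, P2 = 6, P3 = 13, P4 = 0, P5 = 10

OFB decryption: S_i = E(K, S_{i−1}) with S_{0} = IV; P_i = C_i ⊕ S_i.
Only C2 changed, to 10. In OFB, a change in C_i flips the same bit in P_i only; the keystream is unaffected. Decrypting the received ciphertext:
P1: S = E(K, 6) = 9; 4 ⊕ 9 = 13.
P2: S = E(K, 9) = 12; 10 ⊕ 12 = 6.
P3: S = E(K, 12) = 15; 2 ⊕ 15 = 13.
P4: S = E(K, 15) = 2; 2 ⊕ 2 = 0.
P5: S = E(K, 2) = 5; 15 ⊕ 5 = 10.
Blocks that differ from the original plaintext: P2.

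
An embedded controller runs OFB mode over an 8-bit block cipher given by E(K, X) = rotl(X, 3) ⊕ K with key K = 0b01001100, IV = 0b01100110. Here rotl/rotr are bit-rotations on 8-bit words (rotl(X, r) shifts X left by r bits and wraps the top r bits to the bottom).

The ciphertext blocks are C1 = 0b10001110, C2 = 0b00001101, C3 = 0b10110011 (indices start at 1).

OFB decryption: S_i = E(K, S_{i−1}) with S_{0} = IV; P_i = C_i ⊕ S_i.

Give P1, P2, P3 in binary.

P1 = 0b11110001, P2 = 0b10111010, P3 = 0b01000010

P1: S = E(K, 0b01100110) = 0b01111111; 0b10001110 ⊕ 0b01111111 = 0b11110001.
P2: S = E(K, 0b01111111) = 0b10110111; 0b00001101 ⊕ 0b10110111 = 0b10111010.
P3: S = E(K, 0b10110111) = 0b11110001; 0b10110011 ⊕ 0b11110001 = 0b01000010.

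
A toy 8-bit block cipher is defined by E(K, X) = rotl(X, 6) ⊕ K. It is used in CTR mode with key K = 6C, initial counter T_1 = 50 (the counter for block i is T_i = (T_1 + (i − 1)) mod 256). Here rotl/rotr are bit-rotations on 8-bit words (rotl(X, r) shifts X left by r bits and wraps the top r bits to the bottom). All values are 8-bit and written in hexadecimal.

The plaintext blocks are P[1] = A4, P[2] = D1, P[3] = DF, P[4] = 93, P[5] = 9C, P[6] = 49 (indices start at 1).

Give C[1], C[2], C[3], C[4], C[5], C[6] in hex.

CTR encryption: S_i = E(K, T_i) where T_i is the counter for block i; C_i = P_i ⊕ S_i.
C[1]: T = 50, S = E(K, T) = 78; A4 ⊕ 78 = DC.
C[2]: T = 51, S = E(K, T) = 38; D1 ⊕ 38 = E9.
C[3]: T = 52, S = E(K, T) = F8; DF ⊕ F8 = 27.
C[4]: T = 53, S = E(K, T) = B8; 93 ⊕ B8 = 2B.
C[5]: T = 54, S = E(K, T) = 79; 9C ⊕ 79 = E5.
C[6]: T = 55, S = E(K, T) = 39; 49 ⊕ 39 = 70.

C[1] = DC, C[2] = E9, C[3] = 27, C[4] = 2B, C[5] = E5, C[6] = 70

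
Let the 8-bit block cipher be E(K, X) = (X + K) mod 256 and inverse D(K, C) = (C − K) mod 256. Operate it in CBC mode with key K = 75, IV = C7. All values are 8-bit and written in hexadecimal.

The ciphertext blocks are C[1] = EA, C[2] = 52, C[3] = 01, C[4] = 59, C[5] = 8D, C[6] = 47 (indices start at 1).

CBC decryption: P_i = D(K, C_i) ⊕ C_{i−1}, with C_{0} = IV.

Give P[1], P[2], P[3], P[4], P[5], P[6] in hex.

P[1]: D(K, EA) = 75; 75 ⊕ C7 = B2.
P[2]: D(K, 52) = DD; DD ⊕ EA = 37.
P[3]: D(K, 01) = 8C; 8C ⊕ 52 = DE.
P[4]: D(K, 59) = E4; E4 ⊕ 01 = E5.
P[5]: D(K, 8D) = 18; 18 ⊕ 59 = 41.
P[6]: D(K, 47) = D2; D2 ⊕ 8D = 5F.

P[1] = B2, P[2] = 37, P[3] = DE, P[4] = E5, P[5] = 41, P[6] = 5F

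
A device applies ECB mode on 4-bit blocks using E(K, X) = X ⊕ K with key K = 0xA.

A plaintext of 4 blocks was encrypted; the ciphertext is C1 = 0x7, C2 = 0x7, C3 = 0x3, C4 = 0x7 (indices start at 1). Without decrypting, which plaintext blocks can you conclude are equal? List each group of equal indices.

ECB encrypts each block independently with the same key, so equal ciphertext blocks imply equal plaintext blocks.
C1 = C2 = C4 = 0x7, so P1 = P2 = P4.

P1 = P2 = P4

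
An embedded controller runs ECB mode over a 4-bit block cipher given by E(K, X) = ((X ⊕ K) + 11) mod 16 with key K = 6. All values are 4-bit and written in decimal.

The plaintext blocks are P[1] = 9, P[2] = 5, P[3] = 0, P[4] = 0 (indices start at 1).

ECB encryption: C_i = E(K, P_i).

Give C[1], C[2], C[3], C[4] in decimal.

C[1]: E(K, 9) = 10.
C[2]: E(K, 5) = 14.
C[3]: E(K, 0) = 1.
C[4]: E(K, 0) = 1.

C[1] = 10, C[2] = 14, C[3] = 1, C[4] = 1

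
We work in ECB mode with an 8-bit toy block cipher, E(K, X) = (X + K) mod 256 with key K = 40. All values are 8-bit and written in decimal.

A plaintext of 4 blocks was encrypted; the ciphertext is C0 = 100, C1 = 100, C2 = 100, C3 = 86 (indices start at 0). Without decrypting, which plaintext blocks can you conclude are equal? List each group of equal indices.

P0 = P1 = P2

ECB encrypts each block independently with the same key, so equal ciphertext blocks imply equal plaintext blocks.
C0 = C1 = C2 = 100, so P0 = P1 = P2.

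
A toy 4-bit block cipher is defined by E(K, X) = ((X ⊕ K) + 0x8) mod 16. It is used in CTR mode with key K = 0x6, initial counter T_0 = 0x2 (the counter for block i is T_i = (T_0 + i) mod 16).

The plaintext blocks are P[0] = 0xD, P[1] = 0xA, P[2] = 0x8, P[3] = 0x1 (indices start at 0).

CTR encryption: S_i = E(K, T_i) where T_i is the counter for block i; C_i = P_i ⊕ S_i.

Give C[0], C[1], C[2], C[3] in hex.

C[0] = 0x1, C[1] = 0x7, C[2] = 0x2, C[3] = 0xA

C[0]: T = 0x2, S = E(K, T) = 0xC; 0xD ⊕ 0xC = 0x1.
C[1]: T = 0x3, S = E(K, T) = 0xD; 0xA ⊕ 0xD = 0x7.
C[2]: T = 0x4, S = E(K, T) = 0xA; 0x8 ⊕ 0xA = 0x2.
C[3]: T = 0x5, S = E(K, T) = 0xB; 0x1 ⊕ 0xB = 0xA.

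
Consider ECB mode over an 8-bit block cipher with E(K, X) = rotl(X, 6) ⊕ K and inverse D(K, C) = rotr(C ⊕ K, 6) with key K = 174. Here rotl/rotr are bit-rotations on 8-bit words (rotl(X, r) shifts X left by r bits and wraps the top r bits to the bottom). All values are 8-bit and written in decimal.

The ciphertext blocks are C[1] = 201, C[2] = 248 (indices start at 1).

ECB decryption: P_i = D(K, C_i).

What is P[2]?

P[2] = 89

P[2]: D(K, 248) = 89.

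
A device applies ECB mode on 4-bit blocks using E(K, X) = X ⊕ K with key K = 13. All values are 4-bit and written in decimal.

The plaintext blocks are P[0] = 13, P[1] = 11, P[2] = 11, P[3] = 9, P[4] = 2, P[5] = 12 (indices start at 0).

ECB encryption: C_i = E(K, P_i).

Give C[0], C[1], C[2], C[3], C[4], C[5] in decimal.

C[0] = 0, C[1] = 6, C[2] = 6, C[3] = 4, C[4] = 15, C[5] = 1

C[0]: E(K, 13) = 0.
C[1]: E(K, 11) = 6.
C[2]: E(K, 11) = 6.
C[3]: E(K, 9) = 4.
C[4]: E(K, 2) = 15.
C[5]: E(K, 12) = 1.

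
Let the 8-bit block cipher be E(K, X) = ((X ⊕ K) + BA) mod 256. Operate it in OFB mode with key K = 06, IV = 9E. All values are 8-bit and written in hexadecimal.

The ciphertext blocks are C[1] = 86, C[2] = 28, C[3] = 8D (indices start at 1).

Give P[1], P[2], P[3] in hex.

OFB decryption: S_i = E(K, S_{i−1}) with S_{0} = IV; P_i = C_i ⊕ S_i.
P[1]: S = E(K, 9E) = 52; 86 ⊕ 52 = D4.
P[2]: S = E(K, 52) = 0E; 28 ⊕ 0E = 26.
P[3]: S = E(K, 0E) = C2; 8D ⊕ C2 = 4F.

P[1] = D4, P[2] = 26, P[3] = 4F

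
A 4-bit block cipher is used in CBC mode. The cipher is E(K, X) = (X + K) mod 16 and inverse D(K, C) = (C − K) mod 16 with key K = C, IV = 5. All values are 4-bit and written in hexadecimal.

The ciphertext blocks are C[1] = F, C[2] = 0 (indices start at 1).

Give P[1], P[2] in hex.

CBC decryption: P_i = D(K, C_i) ⊕ C_{i−1}, with C_{0} = IV.
P[1]: D(K, F) = 3; 3 ⊕ 5 = 6.
P[2]: D(K, 0) = 4; 4 ⊕ F = B.

P[1] = 6, P[2] = B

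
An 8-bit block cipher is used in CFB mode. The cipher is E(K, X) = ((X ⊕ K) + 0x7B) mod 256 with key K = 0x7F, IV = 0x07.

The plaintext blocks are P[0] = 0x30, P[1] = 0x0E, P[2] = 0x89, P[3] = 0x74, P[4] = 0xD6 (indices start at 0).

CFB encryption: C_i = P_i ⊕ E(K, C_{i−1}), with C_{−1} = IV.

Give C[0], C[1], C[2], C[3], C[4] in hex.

C[0] = 0xC3, C[1] = 0x39, C[2] = 0x48, C[3] = 0xC6, C[4] = 0xE2

C[0]: E(K, 0x07) = 0xF3; 0x30 ⊕ 0xF3 = 0xC3.
C[1]: E(K, 0xC3) = 0x37; 0x0E ⊕ 0x37 = 0x39.
C[2]: E(K, 0x39) = 0xC1; 0x89 ⊕ 0xC1 = 0x48.
C[3]: E(K, 0x48) = 0xB2; 0x74 ⊕ 0xB2 = 0xC6.
C[4]: E(K, 0xC6) = 0x34; 0xD6 ⊕ 0x34 = 0xE2.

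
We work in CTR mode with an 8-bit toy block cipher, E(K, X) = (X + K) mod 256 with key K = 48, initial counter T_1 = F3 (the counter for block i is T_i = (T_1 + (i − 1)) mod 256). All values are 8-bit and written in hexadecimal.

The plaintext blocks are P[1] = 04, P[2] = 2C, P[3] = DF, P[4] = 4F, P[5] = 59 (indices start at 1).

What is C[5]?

C[5] = 66

CTR encryption: S_i = E(K, T_i) where T_i is the counter for block i; C_i = P_i ⊕ S_i.
C[1]: T = F3, S = E(K, T) = 3B; 04 ⊕ 3B = 3F.
C[2]: T = F4, S = E(K, T) = 3C; 2C ⊕ 3C = 10.
C[3]: T = F5, S = E(K, T) = 3D; DF ⊕ 3D = E2.
C[4]: T = F6, S = E(K, T) = 3E; 4F ⊕ 3E = 71.
C[5]: T = F7, S = E(K, T) = 3F; 59 ⊕ 3F = 66.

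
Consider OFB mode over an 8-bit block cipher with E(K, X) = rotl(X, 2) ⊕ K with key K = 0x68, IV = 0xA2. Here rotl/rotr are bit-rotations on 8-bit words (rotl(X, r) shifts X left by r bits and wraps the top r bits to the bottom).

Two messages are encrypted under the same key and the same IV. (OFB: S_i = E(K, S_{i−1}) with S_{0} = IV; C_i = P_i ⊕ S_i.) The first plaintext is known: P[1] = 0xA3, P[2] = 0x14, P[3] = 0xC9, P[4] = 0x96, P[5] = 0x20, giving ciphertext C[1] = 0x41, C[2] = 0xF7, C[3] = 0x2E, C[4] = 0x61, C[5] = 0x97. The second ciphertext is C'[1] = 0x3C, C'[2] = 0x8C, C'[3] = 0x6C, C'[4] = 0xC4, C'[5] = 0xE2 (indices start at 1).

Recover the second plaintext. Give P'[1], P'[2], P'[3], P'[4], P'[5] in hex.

P'[1] = 0xDE, P'[2] = 0x6F, P'[3] = 0x8B, P'[4] = 0x33, P'[5] = 0x55

In OFB with a reused IV, both messages share the same keystream S_i, so C_i ⊕ C'_i = P_i ⊕ P'_i and thus P'_i = P_i ⊕ C_i ⊕ C'_i.
P'[1]: 0xA3 ⊕ 0x41 ⊕ 0x3C = 0xDE.
P'[2]: 0x14 ⊕ 0xF7 ⊕ 0x8C = 0x6F.
P'[3]: 0xC9 ⊕ 0x2E ⊕ 0x6C = 0x8B.
P'[4]: 0x96 ⊕ 0x61 ⊕ 0xC4 = 0x33.
P'[5]: 0x20 ⊕ 0x97 ⊕ 0xE2 = 0x55.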